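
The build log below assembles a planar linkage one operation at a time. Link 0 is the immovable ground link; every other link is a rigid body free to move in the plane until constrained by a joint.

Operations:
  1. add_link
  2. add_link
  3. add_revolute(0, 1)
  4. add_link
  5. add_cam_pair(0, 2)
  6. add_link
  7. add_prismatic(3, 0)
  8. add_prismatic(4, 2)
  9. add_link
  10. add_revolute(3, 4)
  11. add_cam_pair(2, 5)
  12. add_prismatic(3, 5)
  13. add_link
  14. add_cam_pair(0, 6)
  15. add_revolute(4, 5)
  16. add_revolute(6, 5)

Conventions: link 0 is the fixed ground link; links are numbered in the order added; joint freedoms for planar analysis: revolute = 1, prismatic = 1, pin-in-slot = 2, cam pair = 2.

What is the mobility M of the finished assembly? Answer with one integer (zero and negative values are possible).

L=1 J1=0 J2=0
add link → L=2 J1=0 J2=0
add link → L=3 J1=0 J2=0
R@0,1 dof=1 J1 → L=3 J1=1 J2=0
add link → L=4 J1=1 J2=0
C@0,2 dof=2 J2 → L=4 J1=1 J2=1
add link → L=5 J1=1 J2=1
P@3,0 dof=1 J1 → L=5 J1=2 J2=1
P@4,2 dof=1 J1 → L=5 J1=3 J2=1
add link → L=6 J1=3 J2=1
R@3,4 dof=1 J1 → L=6 J1=4 J2=1
C@2,5 dof=2 J2 → L=6 J1=4 J2=2
P@3,5 dof=1 J1 → L=6 J1=5 J2=2
add link → L=7 J1=5 J2=2
C@0,6 dof=2 J2 → L=7 J1=5 J2=3
R@4,5 dof=1 J1 → L=7 J1=6 J2=3
R@6,5 dof=1 J1 → L=7 J1=7 J2=3
M=3(L−1)−2J1−J2=3·6−2·7−3=1

M = 1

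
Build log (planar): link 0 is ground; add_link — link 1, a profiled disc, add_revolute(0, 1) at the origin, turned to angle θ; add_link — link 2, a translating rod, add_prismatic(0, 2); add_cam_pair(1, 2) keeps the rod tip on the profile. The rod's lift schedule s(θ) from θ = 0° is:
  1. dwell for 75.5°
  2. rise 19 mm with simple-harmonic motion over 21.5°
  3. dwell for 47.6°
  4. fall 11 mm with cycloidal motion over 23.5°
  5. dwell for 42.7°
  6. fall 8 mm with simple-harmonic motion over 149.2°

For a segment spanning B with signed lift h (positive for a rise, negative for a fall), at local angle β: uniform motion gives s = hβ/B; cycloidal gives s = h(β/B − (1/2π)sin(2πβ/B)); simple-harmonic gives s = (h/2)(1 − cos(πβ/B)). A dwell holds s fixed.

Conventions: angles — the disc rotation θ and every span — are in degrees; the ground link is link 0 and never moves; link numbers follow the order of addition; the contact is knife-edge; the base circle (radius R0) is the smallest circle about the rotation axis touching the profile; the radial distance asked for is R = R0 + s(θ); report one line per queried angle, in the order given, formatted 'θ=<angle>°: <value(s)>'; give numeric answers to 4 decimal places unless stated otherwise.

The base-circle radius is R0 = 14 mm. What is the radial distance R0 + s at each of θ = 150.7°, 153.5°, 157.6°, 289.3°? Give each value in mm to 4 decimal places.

seg 1 [0°–75.5°] dwell: s stays 0.0000
seg 2 [75.5°–97°] simple-harmonic, h=19: full span → s += 19 → s = 19.0000
seg 3 [97°–144.6°] dwell: s stays 19.0000
seg 4 [144.6°–168.1°] cycloidal, h=-11: θ=150.7° here. β=6.1, B=23.5. -11·(0.2596 − sin(2π·0.2596)/(2π)) = -1.1078 → s = 17.8922
seg 4 [144.6°–168.1°] cycloidal, h=-11: θ=153.5° here. β=8.9, B=23.5. -11·(0.3787 − sin(2π·0.3787)/(2π)) = -2.9573 → s = 16.0427
seg 4 [144.6°–168.1°] cycloidal, h=-11: θ=157.6° here. β=13, B=23.5. -11·(0.5532 − sin(2π·0.5532)/(2π)) = -6.6594 → s = 12.3406
seg 4 [144.6°–168.1°] cycloidal, h=-11: full span → s += -11 → s = 8.0000
seg 5 [168.1°–210.8°] dwell: s stays 8.0000
seg 6 [210.8°–360°] simple-harmonic, h=-8: θ=289.3° here. β=78.5, B=149.2. -8/2·(1 − cos(π·0.5261)) = -4.3281 → s = 3.6719
θ=150.7°: R = R0 + s = 14 + 17.8922 = 31.8922
θ=153.5°: R = R0 + s = 14 + 16.0427 = 30.0427
θ=157.6°: R = R0 + s = 14 + 12.3406 = 26.3406
θ=289.3°: R = R0 + s = 14 + 3.6719 = 17.6719

θ=150.7°: 31.8922
θ=153.5°: 30.0427
θ=157.6°: 26.3406
θ=289.3°: 17.6719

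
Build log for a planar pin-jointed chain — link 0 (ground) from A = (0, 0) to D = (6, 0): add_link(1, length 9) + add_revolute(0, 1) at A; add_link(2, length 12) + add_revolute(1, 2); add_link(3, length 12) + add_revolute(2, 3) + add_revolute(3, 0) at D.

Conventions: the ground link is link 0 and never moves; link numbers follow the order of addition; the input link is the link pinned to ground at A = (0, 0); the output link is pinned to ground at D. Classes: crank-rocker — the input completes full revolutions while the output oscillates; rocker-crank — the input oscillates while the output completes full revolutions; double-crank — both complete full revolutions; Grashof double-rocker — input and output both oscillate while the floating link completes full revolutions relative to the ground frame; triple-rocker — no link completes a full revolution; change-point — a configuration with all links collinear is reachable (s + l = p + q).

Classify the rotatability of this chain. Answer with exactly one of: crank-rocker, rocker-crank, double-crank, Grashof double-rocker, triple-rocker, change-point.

lengths: ground=6, input=9, coupler=12, output=12
sorted: s=6 (shortest), l=12 (longest), p+q=21
s + l = 18 vs p + q = 21
s + l < p + q (Grashof) with shortest = ground link → double-crank

double-crank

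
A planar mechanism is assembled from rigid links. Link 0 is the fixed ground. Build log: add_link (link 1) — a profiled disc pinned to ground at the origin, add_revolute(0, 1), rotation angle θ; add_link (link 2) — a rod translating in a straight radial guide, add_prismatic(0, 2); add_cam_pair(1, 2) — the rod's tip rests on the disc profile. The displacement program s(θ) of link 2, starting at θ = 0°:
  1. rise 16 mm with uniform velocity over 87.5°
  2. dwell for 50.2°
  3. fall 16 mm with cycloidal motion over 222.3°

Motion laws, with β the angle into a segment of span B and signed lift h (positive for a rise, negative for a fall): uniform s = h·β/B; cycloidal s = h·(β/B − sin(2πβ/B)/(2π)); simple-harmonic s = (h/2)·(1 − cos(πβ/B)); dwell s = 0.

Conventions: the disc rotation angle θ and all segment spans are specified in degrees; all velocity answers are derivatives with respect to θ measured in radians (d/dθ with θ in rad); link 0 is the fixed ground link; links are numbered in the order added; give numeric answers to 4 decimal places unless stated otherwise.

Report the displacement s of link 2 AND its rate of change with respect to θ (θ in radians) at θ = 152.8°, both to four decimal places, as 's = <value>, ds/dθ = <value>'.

seg 1 [0°–87.5°] uniform, h=16: full span → s += 16 → s = 16.0000
seg 2 [87.5°–137.7°] dwell: s stays 16.0000
seg 3 [137.7°–360°] cycloidal, h=-16: θ=152.8° here. β=15.1, B=222.3. -16·(0.0679 − sin(2π·0.0679)/(2π)) = -0.0327 → s = 15.9673
velocity in seg [137.7°–360°] (cycloidal), θ in radians: β = 15.1° = 0.2635 rad, B = 222.3° = 3.8799 rad; ds/dθ = (h/B)(1 − cos(2πβ/B)) = ((-16)/3.8799)(1 − cos(2π·0.0679)) = -0.369918 mm/rad

s = 15.9673, ds/dθ = -0.3699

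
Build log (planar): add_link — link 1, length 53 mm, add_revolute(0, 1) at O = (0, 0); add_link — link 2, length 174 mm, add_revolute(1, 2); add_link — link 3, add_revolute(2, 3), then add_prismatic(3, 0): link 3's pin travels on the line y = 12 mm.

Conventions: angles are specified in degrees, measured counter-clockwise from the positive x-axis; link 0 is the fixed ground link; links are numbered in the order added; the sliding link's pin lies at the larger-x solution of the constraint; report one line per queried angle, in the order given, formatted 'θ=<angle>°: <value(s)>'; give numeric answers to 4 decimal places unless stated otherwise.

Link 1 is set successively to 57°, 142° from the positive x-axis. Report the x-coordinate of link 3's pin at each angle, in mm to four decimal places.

geometry: r = 53 mm, L = 174 mm, e = 12 mm
θ=57°: crank pin P = (r cos θ, r sin θ) = (28.865869, 44.449540)
θ=57°: h = r sin θ − e = 44.449540 − 12 = 32.449540
θ=57°: x = r cos θ + √(L² − h²) = 28.865869 + 170.947440 = 199.813309
θ=142°: crank pin P = (r cos θ, r sin θ) = (-41.764570, 32.630058)
θ=142°: h = r sin θ − e = 32.630058 − 12 = 20.630058
θ=142°: x = r cos θ + √(L² − h²) = -41.764570 + 172.772685 = 131.008115

θ=57°: 199.8133
θ=142°: 131.0081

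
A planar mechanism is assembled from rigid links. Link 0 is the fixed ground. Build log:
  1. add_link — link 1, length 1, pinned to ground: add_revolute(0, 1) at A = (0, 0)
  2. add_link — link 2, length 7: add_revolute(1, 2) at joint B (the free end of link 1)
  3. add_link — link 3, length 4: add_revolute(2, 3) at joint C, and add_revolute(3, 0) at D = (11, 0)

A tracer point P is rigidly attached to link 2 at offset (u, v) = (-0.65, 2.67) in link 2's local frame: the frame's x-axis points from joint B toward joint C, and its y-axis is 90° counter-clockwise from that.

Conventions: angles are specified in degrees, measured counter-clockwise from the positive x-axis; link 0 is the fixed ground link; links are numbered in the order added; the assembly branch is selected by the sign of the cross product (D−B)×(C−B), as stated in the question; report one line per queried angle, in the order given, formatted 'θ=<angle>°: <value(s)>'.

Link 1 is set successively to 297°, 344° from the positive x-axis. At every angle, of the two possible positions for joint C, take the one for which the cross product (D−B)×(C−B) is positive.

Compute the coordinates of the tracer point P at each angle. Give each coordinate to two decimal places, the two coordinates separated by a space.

A=(0,0), D=(11.00,0)
θ=297°: B = A + 1.00·(cos297°, sin297°) = (0.4540, -0.8910)
θ=297°: |BD| = 10.5836
θ=297°: circle(B,7.00) ∩ circle(D,4.00): a=6.8508, h=1.4375
θ=297°:   candidates: C₊=(7.1595,1.1181) cross=15.214; C₋=(7.4015,-1.7467) cross=-15.214
θ=297°:   branch + wants cross > 0 → take C=(7.1595,1.1181) (cross=15.214)
θ=297°: ex = (C−B)/|BC| = (0.9579,0.2870); ey = (-0.2870,0.9579)
θ=297°: P = B + -0.65·ex + 2.67·ey = (-0.9350,1.4801)
θ=344°: B = A + 1.00·(cos344°, sin344°) = (0.9613, -0.2756)
θ=344°: |BD| = 10.0425
θ=344°: circle(B,7.00) ∩ circle(D,4.00): a=6.6643, h=2.1418
θ=344°:   candidates: C₊=(7.5642,2.0483) cross=21.509; C₋=(7.6818,-2.2337) cross=-21.509
θ=344°:   branch + wants cross > 0 → take C=(7.5642,2.0483) (cross=21.509)
θ=344°: ex = (C−B)/|BC| = (0.9433,0.3320); ey = (-0.3320,0.9433)
θ=344°: P = B + -0.65·ex + 2.67·ey = (-0.5383,2.0271)

θ=297°: -0.94 1.48
θ=344°: -0.54 2.03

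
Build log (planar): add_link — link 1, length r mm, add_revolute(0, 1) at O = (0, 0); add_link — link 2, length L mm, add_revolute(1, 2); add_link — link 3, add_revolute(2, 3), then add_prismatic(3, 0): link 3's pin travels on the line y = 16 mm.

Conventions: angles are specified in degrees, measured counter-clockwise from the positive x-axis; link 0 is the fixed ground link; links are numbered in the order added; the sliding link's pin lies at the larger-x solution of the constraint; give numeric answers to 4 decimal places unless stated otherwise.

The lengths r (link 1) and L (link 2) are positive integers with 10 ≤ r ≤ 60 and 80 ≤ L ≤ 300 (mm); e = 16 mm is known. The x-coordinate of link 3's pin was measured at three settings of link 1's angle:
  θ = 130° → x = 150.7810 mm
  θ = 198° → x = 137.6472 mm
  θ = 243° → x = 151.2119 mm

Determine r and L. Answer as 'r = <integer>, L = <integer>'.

constraint per measurement: (x − r cos θ)² + (r sin θ − e)² = L²
subtracting the θ₁ and θ₂ equations cancels the r² and L² terms:
r = (x₁² − x₂²) / (2[(x₁cos θ₁ + e sin θ₁) − (x₂cos θ₂ + e sin θ₂)]) = 37.0002 → r = 37
L² = (x₁ − r cos θ₁)² + (r sin θ₁ − e)² = 30625.0051 → L = 175.0000 → L = 175
check at θ₃=243°: x = 151.2119 (printed 151.2119) ✓

r = 37, L = 175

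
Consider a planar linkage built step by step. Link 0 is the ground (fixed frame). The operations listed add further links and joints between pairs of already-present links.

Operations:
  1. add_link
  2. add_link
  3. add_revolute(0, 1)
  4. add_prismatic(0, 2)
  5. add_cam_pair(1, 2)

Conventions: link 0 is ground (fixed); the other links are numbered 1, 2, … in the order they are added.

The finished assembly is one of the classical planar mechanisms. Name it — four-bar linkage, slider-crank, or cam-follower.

links: 3 (incl. ground); joints: 1 revolute, 1 prismatic, 1 higher (cam) pair, forming one closed loop
3 links, revolute + prismatic + higher pair in one loop → cam-follower

cam-follower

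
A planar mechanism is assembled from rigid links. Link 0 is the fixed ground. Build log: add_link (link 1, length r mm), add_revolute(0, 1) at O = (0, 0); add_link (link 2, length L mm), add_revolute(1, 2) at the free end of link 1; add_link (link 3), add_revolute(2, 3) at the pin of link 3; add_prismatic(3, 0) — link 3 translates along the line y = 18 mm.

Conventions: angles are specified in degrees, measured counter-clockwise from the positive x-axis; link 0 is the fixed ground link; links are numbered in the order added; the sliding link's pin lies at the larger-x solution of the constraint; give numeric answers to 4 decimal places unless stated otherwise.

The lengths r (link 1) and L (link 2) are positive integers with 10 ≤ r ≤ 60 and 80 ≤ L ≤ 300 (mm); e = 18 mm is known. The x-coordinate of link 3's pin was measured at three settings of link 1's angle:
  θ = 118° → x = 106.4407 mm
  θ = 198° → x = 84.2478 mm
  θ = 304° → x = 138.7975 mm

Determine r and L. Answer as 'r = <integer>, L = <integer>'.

constraint per measurement: (x − r cos θ)² + (r sin θ − e)² = L²
subtracting the θ₁ and θ₂ equations cancels the r² and L² terms:
r = (x₁² − x₂²) / (2[(x₁cos θ₁ + e sin θ₁) − (x₂cos θ₂ + e sin θ₂)]) = 41.0000 → r = 41
L² = (x₁ − r cos θ₁)² + (r sin θ₁ − e)² = 16129.0043 → L = 127.0000 → L = 127
check at θ₃=304°: x = 138.7975 (printed 138.7975) ✓

r = 41, L = 127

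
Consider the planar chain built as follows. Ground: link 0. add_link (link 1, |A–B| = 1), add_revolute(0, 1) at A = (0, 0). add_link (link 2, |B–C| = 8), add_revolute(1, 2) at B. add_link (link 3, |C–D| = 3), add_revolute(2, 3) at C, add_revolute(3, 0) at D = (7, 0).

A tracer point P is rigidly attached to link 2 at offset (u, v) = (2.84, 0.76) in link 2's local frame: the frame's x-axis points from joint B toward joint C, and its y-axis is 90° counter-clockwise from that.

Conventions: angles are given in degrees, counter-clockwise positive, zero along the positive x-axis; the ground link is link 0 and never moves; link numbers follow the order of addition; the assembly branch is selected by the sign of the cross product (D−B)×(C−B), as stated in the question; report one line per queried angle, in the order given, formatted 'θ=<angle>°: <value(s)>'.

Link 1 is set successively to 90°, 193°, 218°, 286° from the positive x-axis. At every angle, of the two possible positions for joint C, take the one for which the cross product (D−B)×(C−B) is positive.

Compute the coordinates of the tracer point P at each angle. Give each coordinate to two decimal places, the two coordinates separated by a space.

A=(0,0), D=(7.00,0)
θ=90°: B = A + 1.00·(cos90°, sin90°) = (0.0000, 1.0000)
θ=90°: |BD| = 7.0711
θ=90°: circle(B,8.00) ∩ circle(D,3.00): a=7.4246, h=2.9791
θ=90°:   candidates: C₊=(7.7713,2.8992) cross=21.065; C₋=(6.9287,-2.9992) cross=-21.065
θ=90°:   branch + wants cross > 0 → take C=(7.7713,2.8992) (cross=21.065)
θ=90°: ex = (C−B)/|BC| = (0.9714,0.2374); ey = (-0.2374,0.9714)
θ=90°: P = B + 2.84·ex + 0.76·ey = (2.5784,2.4125)
θ=193°: B = A + 1.00·(cos193°, sin193°) = (-0.9744, -0.2250)
θ=193°: |BD| = 7.9775
θ=193°: circle(B,8.00) ∩ circle(D,3.00): a=7.4359, h=2.9507
θ=193°:   candidates: C₊=(6.3754,2.9343) cross=23.539; C₋=(6.5418,-2.9648) cross=-23.539
θ=193°:   branch + wants cross > 0 → take C=(6.3754,2.9343) (cross=23.539)
θ=193°: ex = (C−B)/|BC| = (0.9187,0.3949); ey = (-0.3949,0.9187)
θ=193°: P = B + 2.84·ex + 0.76·ey = (1.3347,1.5948)
θ=218°: B = A + 1.00·(cos218°, sin218°) = (-0.7880, -0.6157)
θ=218°: |BD| = 7.8123
θ=218°: circle(B,8.00) ∩ circle(D,3.00): a=7.4262, h=2.9751
θ=218°:   candidates: C₊=(6.3807,2.9354) cross=23.242; C₋=(6.8496,-2.9962) cross=-23.242
θ=218°:   branch + wants cross > 0 → take C=(6.3807,2.9354) (cross=23.242)
θ=218°: ex = (C−B)/|BC| = (0.8961,0.4439); ey = (-0.4439,0.8961)
θ=218°: P = B + 2.84·ex + 0.76·ey = (1.4195,1.3260)
θ=286°: B = A + 1.00·(cos286°, sin286°) = (0.2756, -0.9613)
θ=286°: |BD| = 6.7927
θ=286°: circle(B,8.00) ∩ circle(D,3.00): a=7.4448, h=2.9283
θ=286°:   candidates: C₊=(7.2311,2.9911) cross=19.891; C₋=(8.0599,-2.8065) cross=-19.891
θ=286°:   branch + wants cross > 0 → take C=(7.2311,2.9911) (cross=19.891)
θ=286°: ex = (C−B)/|BC| = (0.8694,0.4940); ey = (-0.4940,0.8694)
θ=286°: P = B + 2.84·ex + 0.76·ey = (2.3694,1.1026)

θ=90°: 2.58 2.41
θ=193°: 1.33 1.59
θ=218°: 1.42 1.33
θ=286°: 2.37 1.10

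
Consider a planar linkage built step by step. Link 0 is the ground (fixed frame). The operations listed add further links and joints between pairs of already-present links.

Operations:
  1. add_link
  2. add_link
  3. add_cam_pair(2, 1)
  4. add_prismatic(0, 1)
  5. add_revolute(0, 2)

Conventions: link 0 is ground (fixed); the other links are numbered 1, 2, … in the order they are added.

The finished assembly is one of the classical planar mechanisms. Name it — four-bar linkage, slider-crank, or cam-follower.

links: 3 (incl. ground); joints: 1 revolute, 1 prismatic, 1 higher (cam) pair, forming one closed loop
3 links, revolute + prismatic + higher pair in one loop → cam-follower

cam-follower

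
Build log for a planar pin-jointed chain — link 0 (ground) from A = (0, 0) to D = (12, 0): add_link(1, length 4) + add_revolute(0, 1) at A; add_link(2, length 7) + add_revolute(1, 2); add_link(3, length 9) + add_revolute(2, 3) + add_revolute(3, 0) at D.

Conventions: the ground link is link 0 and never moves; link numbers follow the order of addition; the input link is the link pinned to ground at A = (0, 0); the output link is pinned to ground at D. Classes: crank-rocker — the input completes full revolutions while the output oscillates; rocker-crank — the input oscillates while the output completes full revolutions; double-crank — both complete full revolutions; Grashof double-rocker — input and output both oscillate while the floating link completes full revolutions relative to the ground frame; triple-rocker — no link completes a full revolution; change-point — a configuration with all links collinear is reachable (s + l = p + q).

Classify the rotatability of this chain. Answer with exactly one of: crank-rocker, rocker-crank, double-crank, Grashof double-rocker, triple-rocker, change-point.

lengths: ground=12, input=4, coupler=7, output=9
sorted: s=4 (shortest), l=12 (longest), p+q=16
s + l = 16 vs p + q = 16
s + l = p + q → change-point (collinear configuration reachable)

change-point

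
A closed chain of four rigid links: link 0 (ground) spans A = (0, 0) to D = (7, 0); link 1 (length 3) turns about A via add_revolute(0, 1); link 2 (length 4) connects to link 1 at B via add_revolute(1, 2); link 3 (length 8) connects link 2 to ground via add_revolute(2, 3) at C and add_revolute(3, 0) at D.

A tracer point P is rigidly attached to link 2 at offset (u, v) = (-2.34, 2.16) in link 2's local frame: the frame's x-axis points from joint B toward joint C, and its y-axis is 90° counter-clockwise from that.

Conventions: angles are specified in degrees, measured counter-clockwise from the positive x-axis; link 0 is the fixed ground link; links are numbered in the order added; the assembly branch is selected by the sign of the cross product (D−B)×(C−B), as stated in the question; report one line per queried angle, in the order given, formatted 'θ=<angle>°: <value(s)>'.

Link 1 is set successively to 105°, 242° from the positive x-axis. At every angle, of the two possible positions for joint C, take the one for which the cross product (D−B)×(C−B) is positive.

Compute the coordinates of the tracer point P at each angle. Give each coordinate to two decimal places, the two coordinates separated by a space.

A=(0,0), D=(7.00,0)
θ=105°: B = A + 3.00·(cos105°, sin105°) = (-0.7765, 2.8978)
θ=105°: |BD| = 8.2988
θ=105°: circle(B,4.00) ∩ circle(D,8.00): a=1.2574, h=3.7972
θ=105°:   candidates: C₊=(1.7277,6.0169) cross=31.512; C₋=(-0.9241,-1.0995) cross=-31.512
θ=105°:   branch + wants cross > 0 → take C=(1.7277,6.0169) (cross=31.512)
θ=105°: ex = (C−B)/|BC| = (0.6260,0.7798); ey = (-0.7798,0.6260)
θ=105°: P = B + -2.34·ex + 2.16·ey = (-3.9257,2.4253)
θ=242°: B = A + 3.00·(cos242°, sin242°) = (-1.4084, -2.6488)
θ=242°: |BD| = 8.8158
θ=242°: circle(B,4.00) ∩ circle(D,8.00): a=1.6855, h=3.6276
θ=242°:   candidates: C₊=(-0.8908,1.3175) cross=31.980; C₋=(1.2892,-5.6023) cross=-31.980
θ=242°:   branch + wants cross > 0 → take C=(-0.8908,1.3175) (cross=31.980)
θ=242°: ex = (C−B)/|BC| = (0.1294,0.9916); ey = (-0.9916,0.1294)
θ=242°: P = B + -2.34·ex + 2.16·ey = (-3.8531,-4.6896)

θ=105°: -3.93 2.43
θ=242°: -3.85 -4.69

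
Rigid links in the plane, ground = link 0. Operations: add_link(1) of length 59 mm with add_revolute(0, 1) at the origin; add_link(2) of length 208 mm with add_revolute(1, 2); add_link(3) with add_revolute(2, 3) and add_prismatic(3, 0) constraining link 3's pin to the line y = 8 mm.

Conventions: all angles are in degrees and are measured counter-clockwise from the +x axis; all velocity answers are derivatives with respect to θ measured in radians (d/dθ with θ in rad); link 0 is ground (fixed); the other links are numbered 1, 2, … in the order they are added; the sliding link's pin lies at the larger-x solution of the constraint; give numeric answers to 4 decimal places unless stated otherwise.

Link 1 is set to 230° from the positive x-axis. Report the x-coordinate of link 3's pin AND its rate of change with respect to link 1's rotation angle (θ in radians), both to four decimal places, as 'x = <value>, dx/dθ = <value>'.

geometry: r = 59 mm, L = 208 mm, e = 8 mm
crank pin P = (r cos θ, r sin θ) = (-37.924469, -45.196622)
h = r sin θ − e = -45.196622 − 8 = -53.196622
x = r cos θ + √(L² − h²) = -37.924469 + 201.082370 = 163.157901
dx/dθ = −r sin θ − h·r cos θ/√(L² − h²) (θ in radians; h = -53.196622) = 35.163651

x = 163.1579, dx/dθ = 35.1637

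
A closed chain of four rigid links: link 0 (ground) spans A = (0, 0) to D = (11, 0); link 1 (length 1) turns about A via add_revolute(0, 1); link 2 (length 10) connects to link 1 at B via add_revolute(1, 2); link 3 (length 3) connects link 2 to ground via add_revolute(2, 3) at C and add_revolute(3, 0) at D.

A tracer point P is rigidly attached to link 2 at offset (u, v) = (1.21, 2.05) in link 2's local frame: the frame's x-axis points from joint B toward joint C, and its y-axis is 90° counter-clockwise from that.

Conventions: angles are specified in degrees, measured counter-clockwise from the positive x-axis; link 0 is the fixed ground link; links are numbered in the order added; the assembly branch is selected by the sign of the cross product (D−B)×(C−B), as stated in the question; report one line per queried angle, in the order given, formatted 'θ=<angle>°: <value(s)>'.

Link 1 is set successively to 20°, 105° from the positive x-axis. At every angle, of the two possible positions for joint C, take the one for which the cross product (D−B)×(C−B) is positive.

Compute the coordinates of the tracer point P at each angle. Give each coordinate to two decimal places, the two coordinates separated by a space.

A=(0,0), D=(11.00,0)
θ=20°: B = A + 1.00·(cos20°, sin20°) = (0.9397, 0.3420)
θ=20°: |BD| = 10.0661
θ=20°: circle(B,10.00) ∩ circle(D,3.00): a=9.5532, h=2.9558
θ=20°:   candidates: C₊=(10.5878,2.9715) cross=29.754; C₋=(10.3869,-2.9367) cross=-29.754
θ=20°:   branch + wants cross > 0 → take C=(10.5878,2.9715) (cross=29.754)
θ=20°: ex = (C−B)/|BC| = (0.9648,0.2630); ey = (-0.2630,0.9648)
θ=20°: P = B + 1.21·ex + 2.05·ey = (1.5681,2.6381)
θ=105°: B = A + 1.00·(cos105°, sin105°) = (-0.2588, 0.9659)
θ=105°: |BD| = 11.3002
θ=105°: circle(B,10.00) ∩ circle(D,3.00): a=9.6766, h=2.5227
θ=105°:   candidates: C₊=(9.5980,2.6522) cross=28.507; C₋=(9.1667,-2.3747) cross=-28.507
θ=105°:   branch + wants cross > 0 → take C=(9.5980,2.6522) (cross=28.507)
θ=105°: ex = (C−B)/|BC| = (0.9857,0.1686); ey = (-0.1686,0.9857)
θ=105°: P = B + 1.21·ex + 2.05·ey = (0.5882,3.1906)

θ=20°: 1.57 2.64
θ=105°: 0.59 3.19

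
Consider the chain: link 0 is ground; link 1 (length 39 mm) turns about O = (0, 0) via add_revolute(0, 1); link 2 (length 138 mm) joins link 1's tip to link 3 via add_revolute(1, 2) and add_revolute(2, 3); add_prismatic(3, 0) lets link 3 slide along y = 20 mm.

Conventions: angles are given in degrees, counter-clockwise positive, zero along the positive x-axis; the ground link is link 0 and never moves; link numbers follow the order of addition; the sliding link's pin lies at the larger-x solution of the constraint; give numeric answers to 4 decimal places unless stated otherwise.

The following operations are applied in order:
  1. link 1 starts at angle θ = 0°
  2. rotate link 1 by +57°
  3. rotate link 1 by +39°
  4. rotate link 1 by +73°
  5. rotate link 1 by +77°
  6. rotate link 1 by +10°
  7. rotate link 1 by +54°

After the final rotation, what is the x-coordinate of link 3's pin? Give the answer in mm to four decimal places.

geometry: r = 39 mm, L = 138 mm, e = 20 mm; θ starts at 0°
rotate link 1 by +57°: θ ← 0° +57° = 57°
rotate link 1 by +39°: θ ← 57° +39° = 96°
rotate link 1 by +73°: θ ← 96° +73° = 169°
rotate link 1 by +77°: θ ← 169° +77° = 246°
rotate link 1 by +10°: θ ← 246° +10° = 256°
rotate link 1 by +54°: θ ← 256° +54° = 310°
crank pin P = (r cos θ, r sin θ) = (25.068717, -29.875733)
h = r sin θ − e = -29.875733 − 20 = -49.875733
x = r cos θ + √(L² − h²) = 25.068717 + 128.671719 = 153.740436

153.7404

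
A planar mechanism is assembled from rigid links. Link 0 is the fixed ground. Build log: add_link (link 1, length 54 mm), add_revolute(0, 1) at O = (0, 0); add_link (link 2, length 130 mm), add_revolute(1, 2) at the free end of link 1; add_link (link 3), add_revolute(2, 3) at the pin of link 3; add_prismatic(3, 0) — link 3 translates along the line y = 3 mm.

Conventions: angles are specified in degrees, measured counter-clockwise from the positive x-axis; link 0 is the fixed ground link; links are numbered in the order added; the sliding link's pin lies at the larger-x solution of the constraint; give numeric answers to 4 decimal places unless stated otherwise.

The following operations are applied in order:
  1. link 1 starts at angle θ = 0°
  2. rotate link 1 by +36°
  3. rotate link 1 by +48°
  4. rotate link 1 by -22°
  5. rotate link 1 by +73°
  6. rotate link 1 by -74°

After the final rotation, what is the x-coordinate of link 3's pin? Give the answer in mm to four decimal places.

geometry: r = 54 mm, L = 130 mm, e = 3 mm; θ starts at 0°
rotate link 1 by +36°: θ ← 0° +36° = 36°
rotate link 1 by +48°: θ ← 36° +48° = 84°
rotate link 1 by -22°: θ ← 84° -22° = 62°
rotate link 1 by +73°: θ ← 62° +73° = 135°
rotate link 1 by -74°: θ ← 135° -74° = 61°
crank pin P = (r cos θ, r sin θ) = (26.179719, 47.229464)
h = r sin θ − e = 47.229464 − 3 = 44.229464
x = r cos θ + √(L² − h²) = 26.179719 + 122.244650 = 148.424370

148.4244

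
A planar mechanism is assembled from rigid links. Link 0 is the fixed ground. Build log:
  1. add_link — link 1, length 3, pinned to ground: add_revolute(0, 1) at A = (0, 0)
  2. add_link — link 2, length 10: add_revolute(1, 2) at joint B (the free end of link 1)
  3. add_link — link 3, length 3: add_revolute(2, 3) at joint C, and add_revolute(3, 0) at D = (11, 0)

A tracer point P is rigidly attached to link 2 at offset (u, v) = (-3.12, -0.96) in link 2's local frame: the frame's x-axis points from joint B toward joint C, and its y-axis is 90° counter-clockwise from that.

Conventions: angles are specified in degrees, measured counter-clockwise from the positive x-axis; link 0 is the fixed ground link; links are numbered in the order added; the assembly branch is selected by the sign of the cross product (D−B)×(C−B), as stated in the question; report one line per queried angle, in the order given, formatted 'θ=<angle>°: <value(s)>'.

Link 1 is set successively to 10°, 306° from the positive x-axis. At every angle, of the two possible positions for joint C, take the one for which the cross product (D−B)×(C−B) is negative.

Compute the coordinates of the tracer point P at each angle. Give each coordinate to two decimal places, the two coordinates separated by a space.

A=(0,0), D=(11.00,0)
θ=10°: B = A + 3.00·(cos10°, sin10°) = (2.9544, 0.5209)
θ=10°: |BD| = 8.0624
θ=10°: circle(B,10.00) ∩ circle(D,3.00): a=9.6747, h=2.5299
θ=10°:   candidates: C₊=(12.7724,2.4205) cross=20.398; C₋=(12.4454,-2.6288) cross=-20.398
θ=10°:   branch - wants cross < 0 → take C=(12.4454,-2.6288) (cross=-20.398)
θ=10°: ex = (C−B)/|BC| = (0.9491,-0.3150); ey = (0.3150,0.9491)
θ=10°: P = B + -3.12·ex + -0.96·ey = (-0.3091,0.5925)
θ=306°: B = A + 3.00·(cos306°, sin306°) = (1.7634, -2.4271)
θ=306°: |BD| = 9.5502
θ=306°: circle(B,10.00) ∩ circle(D,3.00): a=9.5394, h=3.0000
θ=306°:   candidates: C₊=(10.2272,2.8987) cross=28.650; C₋=(11.7520,-2.9042) cross=-28.650
θ=306°:   branch - wants cross < 0 → take C=(11.7520,-2.9042) (cross=-28.650)
θ=306°: ex = (C−B)/|BC| = (0.9989,-0.0477); ey = (0.0477,0.9989)
θ=306°: P = B + -3.12·ex + -0.96·ey = (-1.3989,-3.2371)

θ=10°: -0.31 0.59
θ=306°: -1.40 -3.24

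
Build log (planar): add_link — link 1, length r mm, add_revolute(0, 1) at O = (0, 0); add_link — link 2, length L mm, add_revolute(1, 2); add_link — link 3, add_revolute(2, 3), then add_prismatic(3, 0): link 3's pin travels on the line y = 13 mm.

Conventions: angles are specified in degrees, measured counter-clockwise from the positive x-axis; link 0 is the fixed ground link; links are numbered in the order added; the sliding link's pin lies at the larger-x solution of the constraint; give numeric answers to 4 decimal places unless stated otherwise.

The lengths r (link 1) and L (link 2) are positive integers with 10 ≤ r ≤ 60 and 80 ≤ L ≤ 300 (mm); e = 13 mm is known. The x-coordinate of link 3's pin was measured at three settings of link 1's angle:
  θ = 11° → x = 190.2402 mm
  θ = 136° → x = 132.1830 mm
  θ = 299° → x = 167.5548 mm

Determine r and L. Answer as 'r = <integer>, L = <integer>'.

constraint per measurement: (x − r cos θ)² + (r sin θ − e)² = L²
subtracting the θ₁ and θ₂ equations cancels the r² and L² terms:
r = (x₁² − x₂²) / (2[(x₁cos θ₁ + e sin θ₁) − (x₂cos θ₂ + e sin θ₂)]) = 34.0000 → r = 34
L² = (x₁ − r cos θ₁)² + (r sin θ₁ − e)² = 24649.0018 → L = 157.0000 → L = 157
check at θ₃=299°: x = 167.5548 (printed 167.5548) ✓

r = 34, L = 157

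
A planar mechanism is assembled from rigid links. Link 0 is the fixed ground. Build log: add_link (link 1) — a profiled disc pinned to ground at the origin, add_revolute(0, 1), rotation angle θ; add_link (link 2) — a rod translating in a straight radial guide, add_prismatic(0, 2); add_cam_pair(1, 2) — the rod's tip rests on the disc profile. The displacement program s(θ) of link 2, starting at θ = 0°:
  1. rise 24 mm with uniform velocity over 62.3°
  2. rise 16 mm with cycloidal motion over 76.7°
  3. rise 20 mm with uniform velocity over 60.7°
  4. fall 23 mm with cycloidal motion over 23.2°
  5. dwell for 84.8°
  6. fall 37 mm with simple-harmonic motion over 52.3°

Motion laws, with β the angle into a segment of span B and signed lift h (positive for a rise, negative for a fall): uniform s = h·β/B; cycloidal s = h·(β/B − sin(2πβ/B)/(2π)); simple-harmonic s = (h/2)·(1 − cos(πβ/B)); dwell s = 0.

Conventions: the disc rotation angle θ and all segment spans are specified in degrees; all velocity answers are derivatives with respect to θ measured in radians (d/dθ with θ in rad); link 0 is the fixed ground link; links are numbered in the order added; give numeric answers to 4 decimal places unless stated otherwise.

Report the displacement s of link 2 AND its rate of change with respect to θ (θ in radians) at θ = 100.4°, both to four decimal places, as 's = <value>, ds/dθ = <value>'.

seg 1 [0°–62.3°] uniform, h=24: full span → s += 24 → s = 24.0000
seg 2 [62.3°–139°] cycloidal, h=16: θ=100.4° here. β=38.1, B=76.7. 16·(0.4967 − sin(2π·0.4967)/(2π)) = 7.8957 → s = 31.8957
velocity in seg [62.3°–139°] (cycloidal), θ in radians: β = 38.1° = 0.6650 rad, B = 76.7° = 1.3387 rad; ds/dθ = (h/B)(1 − cos(2πβ/B)) = (16/1.3387)(1 − cos(2π·0.4967)) = 23.901861 mm/rad

s = 31.8957, ds/dθ = 23.9019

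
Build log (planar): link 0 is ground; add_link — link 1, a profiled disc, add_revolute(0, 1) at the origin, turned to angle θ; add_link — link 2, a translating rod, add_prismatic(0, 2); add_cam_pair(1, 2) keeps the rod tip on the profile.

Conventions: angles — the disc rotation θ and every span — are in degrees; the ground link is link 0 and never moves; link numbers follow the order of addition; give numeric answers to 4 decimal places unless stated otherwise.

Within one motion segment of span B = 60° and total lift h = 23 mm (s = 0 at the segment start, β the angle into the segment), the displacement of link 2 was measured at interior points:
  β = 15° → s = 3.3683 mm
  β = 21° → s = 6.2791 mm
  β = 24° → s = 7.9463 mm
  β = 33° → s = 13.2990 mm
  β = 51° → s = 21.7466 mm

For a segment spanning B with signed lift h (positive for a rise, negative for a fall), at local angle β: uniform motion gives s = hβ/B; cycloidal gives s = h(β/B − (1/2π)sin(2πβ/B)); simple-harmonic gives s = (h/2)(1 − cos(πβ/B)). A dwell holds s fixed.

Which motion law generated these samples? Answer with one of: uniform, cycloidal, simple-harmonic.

candidates at β/B = r: uniform s = h·r (linear in β); cycloidal s = h·(r − sin(2πr)/(2π)); simple-harmonic s = (h/2)(1 − cos(πr))
β=15°: printed 3.3683 | uniform 5.7500, cycloidal 2.0894, simple-harmonic 3.3683
β=21°: printed 6.2791 | uniform 8.0500, cycloidal 5.0885, simple-harmonic 6.2791
β=24°: printed 7.9463 | uniform 9.2000, cycloidal 7.0484, simple-harmonic 7.9463
β=33°: printed 13.2990 | uniform 12.6500, cycloidal 13.7812, simple-harmonic 13.2990
β=51°: printed 21.7466 | uniform 19.5500, cycloidal 22.5115, simple-harmonic 21.7466
only one law matches every sample → simple-harmonic

simple-harmonic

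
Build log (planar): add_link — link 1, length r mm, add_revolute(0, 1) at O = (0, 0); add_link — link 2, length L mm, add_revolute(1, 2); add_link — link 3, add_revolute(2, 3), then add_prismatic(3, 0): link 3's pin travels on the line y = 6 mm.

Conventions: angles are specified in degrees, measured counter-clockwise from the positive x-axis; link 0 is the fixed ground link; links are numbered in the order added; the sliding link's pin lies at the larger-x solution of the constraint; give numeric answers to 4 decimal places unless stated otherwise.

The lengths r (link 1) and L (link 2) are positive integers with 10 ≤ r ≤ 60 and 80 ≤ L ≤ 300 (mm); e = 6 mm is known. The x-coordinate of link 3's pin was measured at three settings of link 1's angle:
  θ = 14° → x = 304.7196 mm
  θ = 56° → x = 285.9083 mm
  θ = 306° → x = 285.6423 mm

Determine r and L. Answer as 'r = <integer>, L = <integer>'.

constraint per measurement: (x − r cos θ)² + (r sin θ − e)² = L²
subtracting the θ₁ and θ₂ equations cancels the r² and L² terms:
r = (x₁² − x₂²) / (2[(x₁cos θ₁ + e sin θ₁) − (x₂cos θ₂ + e sin θ₂)]) = 42.0000 → r = 42
L² = (x₁ − r cos θ₁)² + (r sin θ₁ − e)² = 69695.9834 → L = 264.0000 → L = 264
check at θ₃=306°: x = 285.6423 (printed 285.6423) ✓

r = 42, L = 264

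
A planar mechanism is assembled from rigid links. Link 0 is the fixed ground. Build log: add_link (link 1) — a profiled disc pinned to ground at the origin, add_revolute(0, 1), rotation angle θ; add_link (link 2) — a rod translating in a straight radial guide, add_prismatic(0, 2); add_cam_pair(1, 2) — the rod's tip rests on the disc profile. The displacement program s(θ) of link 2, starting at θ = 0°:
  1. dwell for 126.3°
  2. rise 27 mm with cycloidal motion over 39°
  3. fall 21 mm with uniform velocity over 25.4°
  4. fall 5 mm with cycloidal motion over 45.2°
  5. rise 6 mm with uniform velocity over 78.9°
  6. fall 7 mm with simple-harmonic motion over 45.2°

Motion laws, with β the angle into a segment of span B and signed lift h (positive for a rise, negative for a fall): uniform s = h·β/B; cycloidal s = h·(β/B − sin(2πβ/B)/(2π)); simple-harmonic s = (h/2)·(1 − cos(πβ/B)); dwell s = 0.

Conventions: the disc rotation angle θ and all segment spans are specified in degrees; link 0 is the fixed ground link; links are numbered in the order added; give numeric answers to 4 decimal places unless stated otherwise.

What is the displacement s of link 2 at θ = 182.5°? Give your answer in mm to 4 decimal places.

seg 1 [0°–126.3°] dwell: s stays 0.0000
seg 2 [126.3°–165.3°] cycloidal, h=27: full span → s += 27 → s = 27.0000
seg 3 [165.3°–190.7°] uniform, h=-21: θ=182.5° here. β=17.2, B=25.4. -21·17.2/25.4 = -14.2205 → s = 12.7795

12.7795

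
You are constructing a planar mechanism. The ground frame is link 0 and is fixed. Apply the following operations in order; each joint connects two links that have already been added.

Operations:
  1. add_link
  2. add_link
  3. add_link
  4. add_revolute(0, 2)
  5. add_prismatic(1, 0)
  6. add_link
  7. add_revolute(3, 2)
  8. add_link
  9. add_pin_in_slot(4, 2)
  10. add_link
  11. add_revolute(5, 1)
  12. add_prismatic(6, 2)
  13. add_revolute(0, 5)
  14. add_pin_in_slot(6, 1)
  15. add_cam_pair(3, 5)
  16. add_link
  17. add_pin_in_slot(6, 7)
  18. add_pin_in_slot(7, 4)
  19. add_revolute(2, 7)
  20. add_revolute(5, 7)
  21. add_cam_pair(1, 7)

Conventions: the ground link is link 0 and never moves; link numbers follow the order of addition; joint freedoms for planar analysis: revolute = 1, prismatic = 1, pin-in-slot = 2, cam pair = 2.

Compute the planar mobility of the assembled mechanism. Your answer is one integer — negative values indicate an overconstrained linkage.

L=1 J1=0 J2=0
add link → L=2 J1=0 J2=0
add link → L=3 J1=0 J2=0
add link → L=4 J1=0 J2=0
R@0,2 dof=1 J1 → L=4 J1=1 J2=0
P@1,0 dof=1 J1 → L=4 J1=2 J2=0
add link → L=5 J1=2 J2=0
R@3,2 dof=1 J1 → L=5 J1=3 J2=0
add link → L=6 J1=3 J2=0
PS@4,2 dof=2 J2 → L=6 J1=3 J2=1
add link → L=7 J1=3 J2=1
R@5,1 dof=1 J1 → L=7 J1=4 J2=1
P@6,2 dof=1 J1 → L=7 J1=5 J2=1
R@0,5 dof=1 J1 → L=7 J1=6 J2=1
PS@6,1 dof=2 J2 → L=7 J1=6 J2=2
C@3,5 dof=2 J2 → L=7 J1=6 J2=3
add link → L=8 J1=6 J2=3
PS@6,7 dof=2 J2 → L=8 J1=6 J2=4
PS@7,4 dof=2 J2 → L=8 J1=6 J2=5
R@2,7 dof=1 J1 → L=8 J1=7 J2=5
R@5,7 dof=1 J1 → L=8 J1=8 J2=5
C@1,7 dof=2 J2 → L=8 J1=8 J2=6
M=3(L−1)−2J1−J2=3·7−2·8−6=-1

M = -1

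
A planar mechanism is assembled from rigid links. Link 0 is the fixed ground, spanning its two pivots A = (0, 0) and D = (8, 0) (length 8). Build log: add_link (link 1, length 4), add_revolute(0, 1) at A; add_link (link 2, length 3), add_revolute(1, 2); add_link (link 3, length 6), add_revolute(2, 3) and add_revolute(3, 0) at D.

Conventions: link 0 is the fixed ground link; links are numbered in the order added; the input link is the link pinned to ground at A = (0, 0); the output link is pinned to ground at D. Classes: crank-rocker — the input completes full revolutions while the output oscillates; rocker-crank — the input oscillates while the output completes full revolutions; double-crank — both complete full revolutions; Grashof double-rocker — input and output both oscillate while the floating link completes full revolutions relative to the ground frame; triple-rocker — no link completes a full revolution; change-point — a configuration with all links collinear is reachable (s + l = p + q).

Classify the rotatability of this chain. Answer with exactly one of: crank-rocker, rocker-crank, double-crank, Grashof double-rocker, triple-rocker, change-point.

lengths: ground=8, input=4, coupler=3, output=6
sorted: s=3 (shortest), l=8 (longest), p+q=10
s + l = 11 vs p + q = 10
s + l > p + q → non-Grashof → no link fully rotates → triple-rocker

triple-rocker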